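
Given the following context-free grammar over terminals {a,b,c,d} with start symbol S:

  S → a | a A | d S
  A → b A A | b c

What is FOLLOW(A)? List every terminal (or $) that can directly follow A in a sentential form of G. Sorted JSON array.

FIRST sets, iterate to fixpoint:
[1]
  A via A→b A A: +{b}
  S via S→a: +{a}
  S via S→d S: +{d}
  S: {a,d}  A: {b}
[2] — fixpoint
  S: {a,d}  A: {b}

FOLLOW iteration:
seed FOLLOW(S) with $
iter 1:
  A→b A A: FOLLOW(A) ⊇ FIRST(A) = {b}; new: +{b}
  S→a A: FOLLOW(A) ⊇ FOLLOW(S) ⊇ {$}; new: +{$}
  FOLLOW[S]={$}  FOLLOW[A]={$,b}
iter 2: done
  FOLLOW[S]={$}  FOLLOW[A]={$,b}

FOLLOW(A) = ["$", "b"]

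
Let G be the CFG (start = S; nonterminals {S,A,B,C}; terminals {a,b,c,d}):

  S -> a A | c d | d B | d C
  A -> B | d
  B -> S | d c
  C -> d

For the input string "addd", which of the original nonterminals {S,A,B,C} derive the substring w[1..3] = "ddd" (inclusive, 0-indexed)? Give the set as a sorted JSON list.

CNF form of G:
  S -> T0 A | T1 T2 | T2 B | T2 C
  A -> T0 A | T1 T2 | T2 B | T2 C | T2 T1 | d
  B -> T0 A | T1 T2 | T2 B | T2 C | T2 T1
  C -> d
  T0 -> a
  T1 -> c
  T2 -> d

CYK table (by increasing span) (cells [i..j] with 1 ≤ i ≤ j ≤ 3 only):
  T[1,1] 'd' = {A,C,T2}  orig:{A,C}
  T[2,2] 'd' = {A,C,T2}  orig:{A,C}
  T[3,3] 'd' = {A,C,T2}  orig:{A,C}
  T[1,2] 'dd' = {A,B,S}
  T[2,3] 'dd' = {A,B,S}
  T[1,3] 'ddd' = {A,B,S}

Original NTs in T[1,3] deriving "ddd": ["A", "B", "S"]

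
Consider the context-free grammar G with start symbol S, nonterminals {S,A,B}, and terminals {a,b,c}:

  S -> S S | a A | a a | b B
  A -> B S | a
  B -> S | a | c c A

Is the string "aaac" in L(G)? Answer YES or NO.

Convert to CNF:
  S -> S S | T0 A | T0 T0 | T1 B
  A -> B S | a
  B -> S S | T0 A | T0 T0 | T1 B | T2 X3 | a
  T0 -> a
  T1 -> b
  T2 -> c
  X3 -> T2 A

CYK fill:
  T[0,0] 'a' = {A,B,T0}  orig:{A,B}
  T[1,1] 'a' = {A,B,T0}  orig:{A,B}
  T[2,2] 'a' = {A,B,T0}  orig:{A,B}
  T[3,3] 'c' = {T2}  orig:{}
  T[0,1] 'aa' = {B,S}
  T[1,2] 'aa' = {B,S}
  T[2,3] 'ac' = ∅
  T[0,2] 'aaa' = {A}
  T[1,3] 'aac' = ∅
  T[0,3] 'aaac' = ∅

S ∉ T[0,3] ⇒ NO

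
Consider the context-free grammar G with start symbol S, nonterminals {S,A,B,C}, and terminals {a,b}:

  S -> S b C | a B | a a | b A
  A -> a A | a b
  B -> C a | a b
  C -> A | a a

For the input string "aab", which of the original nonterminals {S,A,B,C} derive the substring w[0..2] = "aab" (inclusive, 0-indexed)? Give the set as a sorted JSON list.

CNF form of G:
  S -> S X2 | T0 B | T0 T0 | T1 A
  A -> T0 A | T0 T1
  B -> C T0 | T0 T1
  C -> T0 A | T0 T0 | T0 T1
  T0 -> a
  T1 -> b
  X2 -> T1 C

Fill CYK table bottom-up — only the sub-triangle for w[0..2]:
  cell(0,0) a: {T0}  orig:{}
  cell(1,1) a: {T0}  orig:{}
  cell(2,2) b: {T1}  orig:{}
  cell(0,1) aa: {C,S}
  cell(1,2) ab: {A,B,C}
  cell(0,2) aab: {A,C,S}

Original NTs in T[0,2] deriving "aab": ["A", "C", "S"]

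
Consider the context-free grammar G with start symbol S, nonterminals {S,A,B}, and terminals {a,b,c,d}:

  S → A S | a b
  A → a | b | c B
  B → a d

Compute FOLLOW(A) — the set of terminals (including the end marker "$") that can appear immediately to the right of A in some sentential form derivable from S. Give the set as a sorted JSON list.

Compute FIRST by fixpoint:
iter 1:
  A via A→a: +{a}
  A via A→b: +{b}
  A via A→c B: +{c}
  B via B→a d: +{a}
  S via S→A S: +{a,b,c}
  FIRST(S)={a,b,c}  FIRST(A)={a,b,c}  FIRST(B)={a}
iter 2: done
  FIRST(S)={a,b,c}  FIRST(A)={a,b,c}  FIRST(B)={a}

Compute FOLLOW by fixpoint:
FOLLOW(S) := {$}
pass 1:
  S→A S: FOLLOW(A) ⊇ FIRST(S) = {a,b,c}; new: +{a,b,c}
  S: {$}  A: {a,b,c}  B: {}
pass 2:
  A→c B: FOLLOW(B) ⊇ FOLLOW(A) ⊇ {a,b,c}; new: +{a,b,c}
  S: {$}  A: {a,b,c}  B: {a,b,c}
pass 3: — fixpoint
  S: {$}  A: {a,b,c}  B: {a,b,c}

FOLLOW(A) = ["a", "b", "c"]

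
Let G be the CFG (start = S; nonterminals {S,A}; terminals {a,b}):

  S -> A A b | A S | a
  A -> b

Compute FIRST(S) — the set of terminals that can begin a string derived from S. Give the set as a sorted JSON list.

FIRST sets, iterate to fixpoint:
round 1:
  A via A→b: +{b}
  S via S→A A b: +{b}
  S via S→a: +{a}
  FIRST(S)={a,b}  FIRST(A)={b}
round 2: (stable)
  FIRST(S)={a,b}  FIRST(A)={b}

FIRST(S) = ["a", "b"]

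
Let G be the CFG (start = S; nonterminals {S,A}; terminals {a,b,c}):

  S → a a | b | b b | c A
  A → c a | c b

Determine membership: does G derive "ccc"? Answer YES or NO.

CNF form of G:
  S -> T0 A | T1 T1 | T2 T2 | b
  A -> T0 T1 | T0 T2
  T0 -> c
  T1 -> a
  T2 -> b

Fill CYK table bottom-up:
  T[0,0] 'c' = {T0}  orig:{}
  T[1,1] 'c' = {T0}  orig:{}
  T[2,2] 'c' = {T0}  orig:{}
  T[0,1] 'cc' = ∅
  T[1,2] 'cc' = ∅
  T[0,2] 'ccc' = ∅

S ∉ T[0,2] ⇒ NO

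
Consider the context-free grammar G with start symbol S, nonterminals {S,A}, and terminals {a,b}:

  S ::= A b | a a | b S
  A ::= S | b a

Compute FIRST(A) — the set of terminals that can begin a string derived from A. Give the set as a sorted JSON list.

FIRST sets, iterate to fixpoint:
[1]
  A via A→b a: +{b}
  S via S→A b: +{b}
  S via S→a a: +{a}
  S: {a,b}  A: {b}
[2]
  A via A→S: +{a}
  S: {a,b}  A: {a,b}
[3] — fixpoint
  S: {a,b}  A: {a,b}

FIRST(A) = ["a", "b"]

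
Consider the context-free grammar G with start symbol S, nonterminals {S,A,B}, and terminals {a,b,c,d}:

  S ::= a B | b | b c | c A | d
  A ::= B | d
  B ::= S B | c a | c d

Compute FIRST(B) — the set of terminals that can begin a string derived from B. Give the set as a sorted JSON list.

FIRST sets, iterate to fixpoint:
pass 1:
  A via A→d: +{d}
  B via B→c a: +{c}
  S via S→a B: +{a}
  S via S→b: +{b}
  S via S→c A: +{c}
  S via S→d: +{d}
  S: {a,b,c,d}  A: {d}  B: {c}
pass 2:
  A via A→B: +{c}
  B via B→S B: +{a,b,d}
  S: {a,b,c,d}  A: {c,d}  B: {a,b,c,d}
pass 3:
  A via A→B: +{a,b}
  S: {a,b,c,d}  A: {a,b,c,d}  B: {a,b,c,d}
pass 4: — fixpoint
  S: {a,b,c,d}  A: {a,b,c,d}  B: {a,b,c,d}

FIRST(B) = ["a", "b", "c", "d"]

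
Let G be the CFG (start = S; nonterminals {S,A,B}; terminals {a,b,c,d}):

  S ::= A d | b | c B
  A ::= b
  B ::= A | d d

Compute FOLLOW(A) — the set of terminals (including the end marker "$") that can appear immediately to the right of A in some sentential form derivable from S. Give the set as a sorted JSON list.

FIRST iteration:
pass 1:
  A via A→b: +{b}
  B via B→A: +{b}
  B via B→d d: +{d}
  S via S→A d: +{b}
  S via S→c B: +{c}
  S: {b,c}  A: {b}  B: {b,d}
pass 2: (stable)
  S: {b,c}  A: {b}  B: {b,d}

FOLLOW iteration:
FOLLOW(S) := {$}
iter 1:
  S→A d: FOLLOW(A) ⊇ FIRST(d) = {d}; new: +{d}
  S→c B: FOLLOW(B) ⊇ FOLLOW(S) ⊇ {$}; new: +{$}
  S: {$}  A: {d}  B: {$}
iter 2:
  B→A: FOLLOW(A) ⊇ FOLLOW(B) ⊇ {$}; new: +{$}
  S: {$}  A: {$,d}  B: {$}
iter 3: — fixpoint
  S: {$}  A: {$,d}  B: {$}

FOLLOW(A) = ["$", "d"]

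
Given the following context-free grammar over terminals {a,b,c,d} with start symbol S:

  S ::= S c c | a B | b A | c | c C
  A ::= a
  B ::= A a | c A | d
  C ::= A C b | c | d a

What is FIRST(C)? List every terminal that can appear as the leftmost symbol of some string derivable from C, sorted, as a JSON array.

FIRST iteration:
pass 1:
  A via A→a: +{a}
  B via B→A a: +{a}
  B via B→c A: +{c}
  B via B→d: +{d}
  C via C→A C b: +{a}
  C via C→c: +{c}
  C via C→d a: +{d}
  S via S→a B: +{a}
  S via S→b A: +{b}
  S via S→c: +{c}
  FIRST(S)={a,b,c}  FIRST(A)={a}  FIRST(B)={a,c,d}  FIRST(C)={a,c,d}
pass 2: done
  FIRST(S)={a,b,c}  FIRST(A)={a}  FIRST(B)={a,c,d}  FIRST(C)={a,c,d}

FIRST(C) = ["a", "c", "d"]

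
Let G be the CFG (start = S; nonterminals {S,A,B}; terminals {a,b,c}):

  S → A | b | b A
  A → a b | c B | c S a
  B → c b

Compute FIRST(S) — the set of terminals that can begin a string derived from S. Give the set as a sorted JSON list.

FIRST iteration:
pass 1:
  A via A→a b: +{a}
  A via A→c B: +{c}
  B via B→c b: +{c}
  S via S→A: +{a,c}
  S via S→b: +{b}
  S: {a,b,c}  A: {a,c}  B: {c}
pass 2: — fixpoint
  S: {a,b,c}  A: {a,c}  B: {c}

FIRST(S) = ["a", "b", "c"]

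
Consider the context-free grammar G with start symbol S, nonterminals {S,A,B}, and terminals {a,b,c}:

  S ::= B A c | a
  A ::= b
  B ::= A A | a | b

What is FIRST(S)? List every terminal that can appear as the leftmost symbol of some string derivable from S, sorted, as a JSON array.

Compute FIRST by fixpoint:
iter 1:
  A via A→b: +{b}
  B via B→A A: +{b}
  B via B→a: +{a}
  S via S→B A c: +{a,b}
  FIRST(S)={a,b}  FIRST(A)={b}  FIRST(B)={a,b}
iter 2: — fixpoint
  FIRST(S)={a,b}  FIRST(A)={b}  FIRST(B)={a,b}

FIRST(S) = ["a", "b"]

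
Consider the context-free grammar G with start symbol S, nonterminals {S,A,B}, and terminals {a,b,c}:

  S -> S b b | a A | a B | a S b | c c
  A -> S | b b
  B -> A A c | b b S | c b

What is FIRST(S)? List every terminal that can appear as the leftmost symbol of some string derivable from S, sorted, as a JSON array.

Compute FIRST by fixpoint:
round 1:
  A via A→b b: +{b}
  B via B→A A c: +{b}
  B via B→c b: +{c}
  S via S→a A: +{a}
  S via S→c c: +{c}
  FIRST(S)={a,c}  FIRST(A)={b}  FIRST(B)={b,c}
round 2:
  A via A→S: +{a,c}
  B via B→A A c: +{a}
  FIRST(S)={a,c}  FIRST(A)={a,b,c}  FIRST(B)={a,b,c}
round 3: — fixpoint
  FIRST(S)={a,c}  FIRST(A)={a,b,c}  FIRST(B)={a,b,c}

FIRST(S) = ["a", "c"]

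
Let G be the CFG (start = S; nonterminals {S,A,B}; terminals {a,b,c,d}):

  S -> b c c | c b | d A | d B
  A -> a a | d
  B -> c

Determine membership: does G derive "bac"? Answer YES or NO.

CNF form of G:
  S -> T1 X4 | T2 T1 | T3 A | T3 B
  A -> T0 T0 | d
  B -> c
  T0 -> a
  T1 -> b
  T2 -> c
  T3 -> d
  X4 -> T2 T2

CYK table (by increasing span):
  [0..0]={T1}  "b"  orig:{}
  [1..1]={T0}  "a"  orig:{}
  [2..2]={B,T2}  "c"  orig:{B}
  [0..1]=∅  "ba"
  [1..2]=∅  "ac"
  [0..2]=∅  "bac"

S ∉ T[0,2] ⇒ NO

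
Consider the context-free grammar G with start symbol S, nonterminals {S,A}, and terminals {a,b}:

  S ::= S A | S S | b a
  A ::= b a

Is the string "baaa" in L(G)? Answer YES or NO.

Convert to CNF:
  S -> S A | S S | T0 T1
  A -> T0 T1
  T0 -> b
  T1 -> a

CYK fill:
  [0..0]={T0}  "b"  orig:{}
  [1..1]={T1}  "a"  orig:{}
  [2..2]={T1}  "a"  orig:{}
  [3..3]={T1}  "a"  orig:{}
  [0..1]={A,S}  "ba"
  [1..2]=∅  "aa"
  [2..3]=∅  "aa"
  [0..2]=∅  "baa"
  [1..3]=∅  "aaa"
  [0..3]=∅  "baaa"

S ∉ T[0,3] ⇒ NO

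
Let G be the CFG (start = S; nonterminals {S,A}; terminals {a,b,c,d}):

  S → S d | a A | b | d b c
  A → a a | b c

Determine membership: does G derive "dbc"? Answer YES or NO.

Convert to CNF:
  S -> S T3 | T0 A | T3 X4 | b
  A -> T0 T0 | T1 T2
  T0 -> a
  T1 -> b
  T2 -> c
  T3 -> d
  X4 -> T1 T2

Fill CYK table bottom-up:
  cell(0,0) d: {T3}  orig:{}
  cell(1,1) b: {S,T1}  orig:{S}
  cell(2,2) c: {T2}  orig:{}
  cell(0,1) db: ∅
  cell(1,2) bc: {A,X4}  orig:{A}
  cell(0,2) dbc: {S}

S ∈ T[0,2] ⇒ YES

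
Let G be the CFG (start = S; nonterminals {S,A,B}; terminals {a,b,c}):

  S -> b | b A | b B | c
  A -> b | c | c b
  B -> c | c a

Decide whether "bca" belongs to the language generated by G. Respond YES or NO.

Convert to CNF:
  S -> T1 A | T1 B | b | c
  A -> T0 T1 | b | c
  B -> T0 T2 | c
  T0 -> c
  T1 -> b
  T2 -> a

CYK fill:
  cell(0,0) b: {A,S,T1}  orig:{A,S}
  cell(1,1) c: {A,B,S,T0}  orig:{A,B,S}
  cell(2,2) a: {T2}  orig:{}
  cell(0,1) bc: {S}
  cell(1,2) ca: {B}
  cell(0,2) bca: {S}

S ∈ T[0,2] ⇒ YES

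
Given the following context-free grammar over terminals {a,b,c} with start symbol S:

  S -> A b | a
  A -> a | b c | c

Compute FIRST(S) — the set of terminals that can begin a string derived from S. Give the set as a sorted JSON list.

FIRST iteration:
[1]
  A via A→a: +{a}
  A via A→b c: +{b}
  A via A→c: +{c}
  S via S→A b: +{a,b,c}
  FIRST(S)={a,b,c}  FIRST(A)={a,b,c}
[2] done
  FIRST(S)={a,b,c}  FIRST(A)={a,b,c}

FIRST(S) = ["a", "b", "c"]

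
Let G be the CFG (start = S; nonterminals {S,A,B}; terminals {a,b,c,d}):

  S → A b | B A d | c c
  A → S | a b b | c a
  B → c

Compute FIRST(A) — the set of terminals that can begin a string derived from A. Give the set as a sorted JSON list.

FIRST iteration:
pass 1:
  A via A→a b b: +{a}
  A via A→c a: +{c}
  B via B→c: +{c}
  S via S→A b: +{a,c}
  S: {a,c}  A: {a,c}  B: {c}
pass 2: — fixpoint
  S: {a,c}  A: {a,c}  B: {c}

FIRST(A) = ["a", "c"]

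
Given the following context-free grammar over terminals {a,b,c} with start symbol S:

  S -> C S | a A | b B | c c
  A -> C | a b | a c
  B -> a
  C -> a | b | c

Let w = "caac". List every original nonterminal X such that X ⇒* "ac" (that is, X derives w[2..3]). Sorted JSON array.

CNF form of G:
  S -> C S | T0 A | T1 B | T2 T2
  A -> T0 T1 | T0 T2 | a | b | c
  B -> a
  C -> a | b | c
  T0 -> a
  T1 -> b
  T2 -> c

Fill CYK table bottom-up, restricted to cells inside w[2..3]:
  [2..2]={A,B,C,T0}  "a"  orig:{A,B,C}
  [3..3]={A,C,T2}  "c"  orig:{A,C}
  [2..3]={A,S}  "ac"

Original NTs in T[2,3] deriving "ac": ["A", "S"]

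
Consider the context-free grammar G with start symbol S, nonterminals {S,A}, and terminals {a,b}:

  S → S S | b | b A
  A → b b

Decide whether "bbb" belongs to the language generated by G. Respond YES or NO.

Convert to CNF:
  S -> S S | T0 A | b
  A -> T0 T0
  T0 -> b

Fill CYK table bottom-up:
  cell(0,0) b: {S,T0}  orig:{S}
  cell(1,1) b: {S,T0}  orig:{S}
  cell(2,2) b: {S,T0}  orig:{S}
  cell(0,1) bb: {A,S}
  cell(1,2) bb: {A,S}
  cell(0,2) bbb: {S}

S ∈ T[0,2] ⇒ YES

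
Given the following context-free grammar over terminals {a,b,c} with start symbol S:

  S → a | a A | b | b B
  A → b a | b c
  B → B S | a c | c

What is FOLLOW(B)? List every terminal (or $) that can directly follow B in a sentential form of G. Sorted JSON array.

FIRST iteration:
round 1:
  A via A→b a: +{b}
  B via B→a c: +{a}
  B via B→c: +{c}
  S via S→a: +{a}
  S via S→b: +{b}
  FIRST(S)={a,b}  FIRST(A)={b}  FIRST(B)={a,c}
round 2: done
  FIRST(S)={a,b}  FIRST(A)={b}  FIRST(B)={a,c}

FOLLOW sets:
initialize: $ ∈ FOLLOW(S)
pass 1:
  B→B S: FOLLOW(B) ⊇ FIRST(S) = {a,b}; new: +{a,b}
  B→B S: FOLLOW(S) ⊇ FOLLOW(B) ⊇ {a,b}; new: +{a,b}
  S→a A: FOLLOW(A) ⊇ FOLLOW(S) ⊇ {$,a,b}; new: +{$,a,b}
  S→b B: FOLLOW(B) ⊇ FOLLOW(S) ⊇ {$,a,b}; new: +{$}
  FOLLOW(S)={$,a,b}  FOLLOW(A)={$,a,b}  FOLLOW(B)={$,a,b}
pass 2: (no change)
  FOLLOW(S)={$,a,b}  FOLLOW(A)={$,a,b}  FOLLOW(B)={$,a,b}

FOLLOW(B) = ["$", "a", "b"]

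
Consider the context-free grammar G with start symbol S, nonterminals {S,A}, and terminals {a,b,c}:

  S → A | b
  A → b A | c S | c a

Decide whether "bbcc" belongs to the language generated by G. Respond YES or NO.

CNF form of G:
  S -> T0 A | T1 S | T1 T2 | b
  A -> T0 A | T1 S | T1 T2
  T0 -> b
  T1 -> c
  T2 -> a

CYK fill:
  T[0,0] 'b' = {S,T0}  orig:{S}
  T[1,1] 'b' = {S,T0}  orig:{S}
  T[2,2] 'c' = {T1}  orig:{}
  T[3,3] 'c' = {T1}  orig:{}
  T[0,1] 'bb' = ∅
  T[1,2] 'bc' = ∅
  T[2,3] 'cc' = ∅
  T[0,2] 'bbc' = ∅
  T[1,3] 'bcc' = ∅
  T[0,3] 'bbcc' = ∅

S ∉ T[0,3] ⇒ NO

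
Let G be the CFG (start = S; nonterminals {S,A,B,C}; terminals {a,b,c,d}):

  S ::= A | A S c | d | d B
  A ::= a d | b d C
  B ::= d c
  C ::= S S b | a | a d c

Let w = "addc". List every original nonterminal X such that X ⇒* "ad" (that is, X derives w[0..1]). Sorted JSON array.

Convert to CNF:
  S -> A X7 | T0 T1 | T1 B | T2 X8 | d
  A -> T0 T1 | T2 X4
  B -> T1 T3
  C -> S X5 | T0 X6 | a
  T0 -> a
  T1 -> d
  T2 -> b
  T3 -> c
  X4 -> T1 C
  X5 -> S T2
  X6 -> T1 T3
  X7 -> S T3
  X8 -> T1 C

CYK table (by increasing span) — only the sub-triangle for w[0..1]:
  T[0,0] 'a' = {C,T0}  orig:{C}
  T[1,1] 'd' = {S,T1}  orig:{S}
  T[0,1] 'ad' = {A,S}

Original NTs in T[0,1] deriving "ad": ["A", "S"]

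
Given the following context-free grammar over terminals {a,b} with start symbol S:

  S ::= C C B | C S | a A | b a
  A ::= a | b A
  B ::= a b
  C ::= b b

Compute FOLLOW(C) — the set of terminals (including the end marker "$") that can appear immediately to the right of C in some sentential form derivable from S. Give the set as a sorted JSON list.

Compute FIRST by fixpoint:
round 1:
  A via A→a: +{a}
  A via A→b A: +{b}
  B via B→a b: +{a}
  C via C→b b: +{b}
  S via S→C C B: +{b}
  S via S→a A: +{a}
  FIRST[S]={a,b}  FIRST[A]={a,b}  FIRST[B]={a}  FIRST[C]={b}
round 2: (no change)
  FIRST[S]={a,b}  FIRST[A]={a,b}  FIRST[B]={a}  FIRST[C]={b}

FOLLOW sets:
initialize: $ ∈ FOLLOW(S)
round 1:
  S→C C B: FOLLOW(C) ⊇ FIRST(C) = {b}; new: +{b}
  S→C C B: FOLLOW(C) ⊇ FIRST(B) = {a}; new: +{a}
  S→C C B: FOLLOW(B) ⊇ FOLLOW(S) ⊇ {$}; new: +{$}
  S→a A: FOLLOW(A) ⊇ FOLLOW(S) ⊇ {$}; new: +{$}
  FOLLOW(S)={$}  FOLLOW(A)={$}  FOLLOW(B)={$}  FOLLOW(C)={a,b}
round 2: — fixpoint
  FOLLOW(S)={$}  FOLLOW(A)={$}  FOLLOW(B)={$}  FOLLOW(C)={a,b}

FOLLOW(C) = ["a", "b"]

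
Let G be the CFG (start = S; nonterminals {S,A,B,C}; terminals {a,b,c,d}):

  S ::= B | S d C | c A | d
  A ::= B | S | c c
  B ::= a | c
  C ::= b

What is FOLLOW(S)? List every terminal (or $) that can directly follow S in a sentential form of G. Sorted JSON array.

FIRST sets, iterate to fixpoint:
round 1:
  A via A→c c: +{c}
  B via B→a: +{a}
  B via B→c: +{c}
  C via C→b: +{b}
  S via S→B: +{a,c}
  S via S→d: +{d}
  FIRST(S)={a,c,d}  FIRST(A)={c}  FIRST(B)={a,c}  FIRST(C)={b}
round 2:
  A via A→B: +{a}
  A via A→S: +{d}
  FIRST(S)={a,c,d}  FIRST(A)={a,c,d}  FIRST(B)={a,c}  FIRST(C)={b}
round 3: — fixpoint
  FIRST(S)={a,c,d}  FIRST(A)={a,c,d}  FIRST(B)={a,c}  FIRST(C)={b}

FOLLOW sets:
seed FOLLOW(S) with $
pass 1:
  S→B: FOLLOW(B) ⊇ FOLLOW(S) ⊇ {$}; new: +{$}
  S→S d C: FOLLOW(S) ⊇ FIRST(d) = {d}; new: +{d}
  S→S d C: FOLLOW(C) ⊇ FOLLOW(S) ⊇ {$,d}; new: +{$,d}
  S→c A: FOLLOW(A) ⊇ FOLLOW(S) ⊇ {$,d}; new: +{$,d}
  FOLLOW[S]={$,d}  FOLLOW[A]={$,d}  FOLLOW[B]={$}  FOLLOW[C]={$,d}
pass 2:
  A→B: FOLLOW(B) ⊇ FOLLOW(A) ⊇ {$,d}; new: +{d}
  FOLLOW[S]={$,d}  FOLLOW[A]={$,d}  FOLLOW[B]={$,d}  FOLLOW[C]={$,d}
pass 3: (no change)
  FOLLOW[S]={$,d}  FOLLOW[A]={$,d}  FOLLOW[B]={$,d}  FOLLOW[C]={$,d}

FOLLOW(S) = ["$", "d"]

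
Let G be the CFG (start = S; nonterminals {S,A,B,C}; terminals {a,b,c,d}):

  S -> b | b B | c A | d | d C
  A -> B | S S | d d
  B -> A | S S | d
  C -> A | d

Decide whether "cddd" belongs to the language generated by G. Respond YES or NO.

CNF form of G:
  S -> T0 C | T1 B | T2 A | b | d
  A -> S S | T0 T0 | d
  B -> S S | T0 T0 | d
  C -> S S | T0 T0 | d
  T0 -> d
  T1 -> b
  T2 -> c

CYK table (by increasing span):
  T[0,0] 'c' = {T2}  orig:{}
  T[1,1] 'd' = {A,B,C,S,T0}  orig:{A,B,C,S}
  T[2,2] 'd' = {A,B,C,S,T0}  orig:{A,B,C,S}
  T[3,3] 'd' = {A,B,C,S,T0}  orig:{A,B,C,S}
  T[0,1] 'cd' = {S}
  T[1,2] 'dd' = {A,B,C,S}
  T[2,3] 'dd' = {A,B,C,S}
  T[0,2] 'cdd' = {A,B,C,S}
  T[1,3] 'ddd' = {A,B,C,S}
  T[0,3] 'cddd' = {A,B,C,S}

S ∈ T[0,3] ⇒ YES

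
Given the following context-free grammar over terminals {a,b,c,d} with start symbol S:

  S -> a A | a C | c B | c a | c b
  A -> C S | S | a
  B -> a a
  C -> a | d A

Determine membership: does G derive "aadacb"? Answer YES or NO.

CNF form of G:
  S -> T0 A | T0 C | T1 B | T1 T0 | T1 T2
  A -> C S | T0 A | T0 C | T1 B | T1 T0 | T1 T2 | a
  B -> T0 T0
  C -> T3 A | a
  T0 -> a
  T1 -> c
  T2 -> b
  T3 -> d

Fill CYK table bottom-up:
  T[0,0] 'a' = {A,C,T0}  orig:{A,C}
  T[1,1] 'a' = {A,C,T0}  orig:{A,C}
  T[2,2] 'd' = {T3}  orig:{}
  T[3,3] 'a' = {A,C,T0}  orig:{A,C}
  T[4,4] 'c' = {T1}  orig:{}
  T[5,5] 'b' = {T2}  orig:{}
  T[0,1] 'aa' = {A,B,S}
  T[1,2] 'ad' = ∅
  T[2,3] 'da' = {C}
  T[3,4] 'ac' = ∅
  T[4,5] 'cb' = {A,S}
  T[0,2] 'aad' = ∅
  T[1,3] 'ada' = {A,S}
  T[2,4] 'dac' = ∅
  T[3,5] 'acb' = {A,S}
  T[0,3] 'aada' = {A,S}
  T[1,4] 'adac' = ∅
  T[2,5] 'dacb' = {A,C}
  T[0,4] 'aadac' = ∅
  T[1,5] 'adacb' = {A,S}
  T[0,5] 'aadacb' = {A,S}

S ∈ T[0,5] ⇒ YES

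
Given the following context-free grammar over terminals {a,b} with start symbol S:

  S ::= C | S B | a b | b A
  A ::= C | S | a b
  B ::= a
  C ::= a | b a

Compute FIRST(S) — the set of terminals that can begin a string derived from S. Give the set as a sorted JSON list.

FIRST iteration:
pass 1:
  A via A→a b: +{a}
  B via B→a: +{a}
  C via C→a: +{a}
  C via C→b a: +{b}
  S via S→C: +{a,b}
  S: {a,b}  A: {a}  B: {a}  C: {a,b}
pass 2:
  A via A→C: +{b}
  S: {a,b}  A: {a,b}  B: {a}  C: {a,b}
pass 3: (no change)
  S: {a,b}  A: {a,b}  B: {a}  C: {a,b}

FIRST(S) = ["a", "b"]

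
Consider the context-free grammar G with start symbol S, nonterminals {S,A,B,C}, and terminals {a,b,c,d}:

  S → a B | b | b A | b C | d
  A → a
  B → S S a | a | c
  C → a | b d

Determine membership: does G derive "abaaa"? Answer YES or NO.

CNF form of G:
  S -> T0 B | T1 A | T1 C | b | d
  A -> a
  B -> S X3 | a | c
  C -> T1 T2 | a
  T0 -> a
  T1 -> b
  T2 -> d
  X3 -> S T0

CYK fill:
  T[0,0] 'a' = {A,B,C,T0}  orig:{A,B,C}
  T[1,1] 'b' = {S,T1}  orig:{S}
  T[2,2] 'a' = {A,B,C,T0}  orig:{A,B,C}
  T[3,3] 'a' = {A,B,C,T0}  orig:{A,B,C}
  T[4,4] 'a' = {A,B,C,T0}  orig:{A,B,C}
  T[0,1] 'ab' = ∅
  T[1,2] 'ba' = {S,X3}  orig:{S}
  T[2,3] 'aa' = {S}
  T[3,4] 'aa' = {S}
  T[0,2] 'aba' = ∅
  T[1,3] 'baa' = {X3}  orig:{}
  T[2,4] 'aaa' = {X3}  orig:{}
  T[0,3] 'abaa' = ∅
  T[1,4] 'baaa' = {B}
  T[0,4] 'abaaa' = {S}

S ∈ T[0,4] ⇒ YES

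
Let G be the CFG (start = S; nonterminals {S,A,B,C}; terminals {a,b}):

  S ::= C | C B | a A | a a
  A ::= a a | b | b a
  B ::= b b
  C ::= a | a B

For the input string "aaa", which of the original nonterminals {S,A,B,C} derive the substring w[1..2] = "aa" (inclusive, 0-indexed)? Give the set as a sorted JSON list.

Convert to CNF:
  S -> C B | T0 A | T0 B | T0 T0 | a
  A -> T0 T0 | T1 T0 | b
  B -> T1 T1
  C -> T0 B | a
  T0 -> a
  T1 -> b

CYK fill (cells [i..j] with 1 ≤ i ≤ j ≤ 2 only):
  cell(1,1) a: {C,S,T0}  orig:{C,S}
  cell(2,2) a: {C,S,T0}  orig:{C,S}
  cell(1,2) aa: {A,S}

Original NTs in T[1,2] deriving "aa": ["A", "S"]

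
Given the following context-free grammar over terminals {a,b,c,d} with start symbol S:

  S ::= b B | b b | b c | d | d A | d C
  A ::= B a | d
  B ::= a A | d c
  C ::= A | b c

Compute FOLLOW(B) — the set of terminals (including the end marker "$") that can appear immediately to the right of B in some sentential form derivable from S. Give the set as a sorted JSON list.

FIRST sets, iterate to fixpoint:
pass 1:
  A via A→d: +{d}
  B via B→a A: +{a}
  B via B→d c: +{d}
  C via C→A: +{d}
  C via C→b c: +{b}
  S via S→b B: +{b}
  S via S→d: +{d}
  FIRST[S]={b,d}  FIRST[A]={d}  FIRST[B]={a,d}  FIRST[C]={b,d}
pass 2:
  A via A→B a: +{a}
  C via C→A: +{a}
  FIRST[S]={b,d}  FIRST[A]={a,d}  FIRST[B]={a,d}  FIRST[C]={a,b,d}
pass 3: (no change)
  FIRST[S]={b,d}  FIRST[A]={a,d}  FIRST[B]={a,d}  FIRST[C]={a,b,d}

FOLLOW iteration:
seed FOLLOW(S) with $
pass 1:
  A→B a: FOLLOW(B) ⊇ FIRST(a) = {a}; new: +{a}
  B→a A: FOLLOW(A) ⊇ FOLLOW(B) ⊇ {a}; new: +{a}
  S→b B: FOLLOW(B) ⊇ FOLLOW(S) ⊇ {$}; new: +{$}
  S→d A: FOLLOW(A) ⊇ FOLLOW(S) ⊇ {$}; new: +{$}
  S→d C: FOLLOW(C) ⊇ FOLLOW(S) ⊇ {$}; new: +{$}
  FOLLOW(S)={$}  FOLLOW(A)={$,a}  FOLLOW(B)={$,a}  FOLLOW(C)={$}
pass 2: (no change)
  FOLLOW(S)={$}  FOLLOW(A)={$,a}  FOLLOW(B)={$,a}  FOLLOW(C)={$}

FOLLOW(B) = ["$", "a"]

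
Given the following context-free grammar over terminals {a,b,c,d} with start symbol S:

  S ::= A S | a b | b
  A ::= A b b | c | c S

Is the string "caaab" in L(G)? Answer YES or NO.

CNF form of G:
  S -> A S | T2 T0 | b
  A -> A X3 | T1 S | c
  T0 -> b
  T1 -> c
  T2 -> a
  X3 -> T0 T0

CYK table (by increasing span):
  T[0,0] 'c' = {A,T1}  orig:{A}
  T[1,1] 'a' = {T2}  orig:{}
  T[2,2] 'a' = {T2}  orig:{}
  T[3,3] 'a' = {T2}  orig:{}
  T[4,4] 'b' = {S,T0}  orig:{S}
  T[0,1] 'ca' = ∅
  T[1,2] 'aa' = ∅
  T[2,3] 'aa' = ∅
  T[3,4] 'ab' = {S}
  T[0,2] 'caa' = ∅
  T[1,3] 'aaa' = ∅
  T[2,4] 'aab' = ∅
  T[0,3] 'caaa' = ∅
  T[1,4] 'aaab' = ∅
  T[0,4] 'caaab' = ∅

S ∉ T[0,4] ⇒ NO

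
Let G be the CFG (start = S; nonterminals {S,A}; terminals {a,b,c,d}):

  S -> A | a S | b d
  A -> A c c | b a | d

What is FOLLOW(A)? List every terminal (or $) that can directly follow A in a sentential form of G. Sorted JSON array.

Compute FIRST by fixpoint:
[1]
  A via A→b a: +{b}
  A via A→d: +{d}
  S via S→A: +{b,d}
  S via S→a S: +{a}
  FIRST(S)={a,b,d}  FIRST(A)={b,d}
[2] (stable)
  FIRST(S)={a,b,d}  FIRST(A)={b,d}

FOLLOW iteration:
FOLLOW(S) := {$}
iter 1:
  A→A c c: FOLLOW(A) ⊇ FIRST(c) = {c}; new: +{c}
  S→A: FOLLOW(A) ⊇ FOLLOW(S) ⊇ {$}; new: +{$}
  FOLLOW[S]={$}  FOLLOW[A]={$,c}
iter 2: (stable)
  FOLLOW[S]={$}  FOLLOW[A]={$,c}

FOLLOW(A) = ["$", "c"]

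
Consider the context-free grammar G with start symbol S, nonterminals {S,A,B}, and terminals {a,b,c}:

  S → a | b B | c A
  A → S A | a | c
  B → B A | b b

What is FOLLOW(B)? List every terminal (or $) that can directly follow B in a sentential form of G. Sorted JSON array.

FIRST iteration:
iter 1:
  A via A→a: +{a}
  A via A→c: +{c}
  B via B→b b: +{b}
  S via S→a: +{a}
  S via S→b B: +{b}
  S via S→c A: +{c}
  S: {a,b,c}  A: {a,c}  B: {b}
iter 2:
  A via A→S A: +{b}
  S: {a,b,c}  A: {a,b,c}  B: {b}
iter 3: — fixpoint
  S: {a,b,c}  A: {a,b,c}  B: {b}

Compute FOLLOW by fixpoint:
seed FOLLOW(S) with $
pass 1:
  A→S A: FOLLOW(S) ⊇ FIRST(A) = {a,b,c}; new: +{a,b,c}
  B→B A: FOLLOW(B) ⊇ FIRST(A) = {a,b,c}; new: +{a,b,c}
  B→B A: FOLLOW(A) ⊇ FOLLOW(B) ⊇ {a,b,c}; new: +{a,b,c}
  S→b B: FOLLOW(B) ⊇ FOLLOW(S) ⊇ {$,a,b,c}; new: +{$}
  S→c A: FOLLOW(A) ⊇ FOLLOW(S) ⊇ {$,a,b,c}; new: +{$}
  S: {$,a,b,c}  A: {$,a,b,c}  B: {$,a,b,c}
pass 2: done
  S: {$,a,b,c}  A: {$,a,b,c}  B: {$,a,b,c}

FOLLOW(B) = ["$", "a", "b", "c"]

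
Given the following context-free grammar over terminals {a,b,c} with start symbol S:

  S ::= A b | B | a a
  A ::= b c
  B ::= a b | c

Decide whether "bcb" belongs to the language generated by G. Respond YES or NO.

Convert to CNF:
  S -> A T0 | T2 T0 | T2 T2 | c
  A -> T0 T1
  B -> T2 T0 | c
  T0 -> b
  T1 -> c
  T2 -> a

CYK table (by increasing span):
  cell(0,0) b: {T0}  orig:{}
  cell(1,1) c: {B,S,T1}  orig:{B,S}
  cell(2,2) b: {T0}  orig:{}
  cell(0,1) bc: {A}
  cell(1,2) cb: ∅
  cell(0,2) bcb: {S}

S ∈ T[0,2] ⇒ YES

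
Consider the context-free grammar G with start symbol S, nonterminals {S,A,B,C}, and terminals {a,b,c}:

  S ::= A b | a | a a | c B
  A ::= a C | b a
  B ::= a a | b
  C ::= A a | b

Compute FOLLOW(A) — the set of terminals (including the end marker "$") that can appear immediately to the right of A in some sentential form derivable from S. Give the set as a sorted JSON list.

FIRST sets, iterate to fixpoint:
pass 1:
  A via A→a C: +{a}
  A via A→b a: +{b}
  B via B→a a: +{a}
  B via B→b: +{b}
  C via C→A a: +{a,b}
  S via S→A b: +{a,b}
  S via S→c B: +{c}
  S: {a,b,c}  A: {a,b}  B: {a,b}  C: {a,b}
pass 2: (no change)
  S: {a,b,c}  A: {a,b}  B: {a,b}  C: {a,b}

Compute FOLLOW by fixpoint:
seed FOLLOW(S) with $
pass 1:
  C→A a: FOLLOW(A) ⊇ FIRST(a) = {a}; new: +{a}
  S→A b: FOLLOW(A) ⊇ FIRST(b) = {b}; new: +{b}
  S→c B: FOLLOW(B) ⊇ FOLLOW(S) ⊇ {$}; new: +{$}
  FOLLOW(S)={$}  FOLLOW(A)={a,b}  FOLLOW(B)={$}  FOLLOW(C)={}
pass 2:
  A→a C: FOLLOW(C) ⊇ FOLLOW(A) ⊇ {a,b}; new: +{a,b}
  FOLLOW(S)={$}  FOLLOW(A)={a,b}  FOLLOW(B)={$}  FOLLOW(C)={a,b}
pass 3: (no change)
  FOLLOW(S)={$}  FOLLOW(A)={a,b}  FOLLOW(B)={$}  FOLLOW(C)={a,b}

FOLLOW(A) = ["a", "b"]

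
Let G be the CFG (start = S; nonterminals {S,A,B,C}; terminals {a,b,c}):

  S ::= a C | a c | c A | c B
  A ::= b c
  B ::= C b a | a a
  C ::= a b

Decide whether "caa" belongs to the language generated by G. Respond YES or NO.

CNF form of G:
  S -> T1 A | T1 B | T2 C | T2 T1
  A -> T0 T1
  B -> C X3 | T2 T2
  C -> T2 T0
  T0 -> b
  T1 -> c
  T2 -> a
  X3 -> T0 T2

CYK fill:
  T[0,0] 'c' = {T1}  orig:{}
  T[1,1] 'a' = {T2}  orig:{}
  T[2,2] 'a' = {T2}  orig:{}
  T[0,1] 'ca' = ∅
  T[1,2] 'aa' = {B}
  T[0,2] 'caa' = {S}

S ∈ T[0,2] ⇒ YES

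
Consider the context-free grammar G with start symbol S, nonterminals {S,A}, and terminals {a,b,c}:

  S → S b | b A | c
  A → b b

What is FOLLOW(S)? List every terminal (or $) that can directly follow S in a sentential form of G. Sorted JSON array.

FIRST sets, iterate to fixpoint:
[1]
  A via A→b b: +{b}
  S via S→b A: +{b}
  S via S→c: +{c}
  S: {b,c}  A: {b}
[2] (no change)
  S: {b,c}  A: {b}

FOLLOW sets:
seed FOLLOW(S) with $
round 1:
  S→S b: FOLLOW(S) ⊇ FIRST(b) = {b}; new: +{b}
  S→b A: FOLLOW(A) ⊇ FOLLOW(S) ⊇ {$,b}; new: +{$,b}
  S: {$,b}  A: {$,b}
round 2: — fixpoint
  S: {$,b}  A: {$,b}

FOLLOW(S) = ["$", "b"]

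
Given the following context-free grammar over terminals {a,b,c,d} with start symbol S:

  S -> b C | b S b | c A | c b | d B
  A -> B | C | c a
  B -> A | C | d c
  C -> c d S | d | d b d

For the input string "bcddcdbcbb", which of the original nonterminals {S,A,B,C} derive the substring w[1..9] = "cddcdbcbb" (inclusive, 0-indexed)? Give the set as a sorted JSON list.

CNF form of G:
  S -> T0 A | T0 T3 | T2 B | T3 C | T3 X10
  A -> T0 T1 | T0 X4 | T2 T0 | T2 X5 | d
  B -> T0 T1 | T0 X6 | T2 T0 | T2 X7 | d
  C -> T0 X8 | T2 X9 | d
  T0 -> c
  T1 -> a
  T2 -> d
  T3 -> b
  X4 -> T2 S
  X5 -> T3 T2
  X6 -> T2 S
  X7 -> T3 T2
  X8 -> T2 S
  X9 -> T3 T2
  X10 -> S T3

CYK fill — only the sub-triangle for w[1..9]:
  T[1,1] 'c' = {T0}  orig:{}
  T[2,2] 'd' = {A,B,C,T2}  orig:{A,B,C}
  T[3,3] 'd' = {A,B,C,T2}  orig:{A,B,C}
  T[4,4] 'c' = {T0}  orig:{}
  T[5,5] 'd' = {A,B,C,T2}  orig:{A,B,C}
  T[6,6] 'b' = {T3}  orig:{}
  T[7,7] 'c' = {T0}  orig:{}
  T[8,8] 'b' = {T3}  orig:{}
  T[9,9] 'b' = {T3}  orig:{}
  T[1,2] 'cd' = {S}
  T[2,3] 'dd' = {S}
  T[3,4] 'dc' = {A,B}
  T[4,5] 'cd' = {S}
  T[5,6] 'db' = ∅
  T[6,7] 'bc' = ∅
  T[7,8] 'cb' = {S}
  T[8,9] 'bb' = ∅
  T[1,3] 'cdd' = ∅
  T[2,4] 'ddc' = {S}
  T[3,5] 'dcd' = {X4,X6,X8}  orig:{}
  T[4,6] 'cdb' = {X10}  orig:{}
  T[5,7] 'dbc' = ∅
  T[6,8] 'bcb' = ∅
  T[7,9] 'cbb' = {X10}  orig:{}
  T[1,4] 'cddc' = ∅
  T[2,5] 'ddcd' = ∅
  T[3,6] 'dcdb' = ∅
  T[4,7] 'cdbc' = ∅
  T[5,8] 'dbcb' = ∅
  T[6,9] 'bcbb' = {S}
  T[1,5] 'cddcd' = ∅
  T[2,6] 'ddcdb' = ∅
  T[3,7] 'dcdbc' = ∅
  T[4,8] 'cdbcb' = ∅
  T[5,9] 'dbcbb' = {X4,X6,X8}  orig:{}
  T[1,6] 'cddcdb' = ∅
  T[2,7] 'ddcdbc' = ∅
  T[3,8] 'dcdbcb' = ∅
  T[4,9] 'cdbcbb' = {A,B,C}
  T[1,7] 'cddcdbc' = ∅
  T[2,8] 'ddcdbcb' = ∅
  T[3,9] 'dcdbcbb' = {S}
  T[1,8] 'cddcdbcb' = ∅
  T[2,9] 'ddcdbcbb' = {X4,X6,X8}  orig:{}
  T[1,9] 'cddcdbcbb' = {A,B,C}

Original NTs in T[1,9] deriving "cddcdbcbb": ["A", "B", "C"]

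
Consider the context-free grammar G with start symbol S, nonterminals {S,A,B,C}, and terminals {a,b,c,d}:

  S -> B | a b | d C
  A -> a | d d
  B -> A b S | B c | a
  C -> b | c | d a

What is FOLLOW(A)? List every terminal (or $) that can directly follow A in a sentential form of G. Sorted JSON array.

Compute FIRST by fixpoint:
round 1:
  A via A→a: +{a}
  A via A→d d: +{d}
  B via B→A b S: +{a,d}
  C via C→b: +{b}
  C via C→c: +{c}
  C via C→d a: +{d}
  S via S→B: +{a,d}
  FIRST[S]={a,d}  FIRST[A]={a,d}  FIRST[B]={a,d}  FIRST[C]={b,c,d}
round 2: — fixpoint
  FIRST[S]={a,d}  FIRST[A]={a,d}  FIRST[B]={a,d}  FIRST[C]={b,c,d}

FOLLOW iteration:
initialize: $ ∈ FOLLOW(S)
pass 1:
  B→A b S: FOLLOW(A) ⊇ FIRST(b) = {b}; new: +{b}
  B→B c: FOLLOW(B) ⊇ FIRST(c) = {c}; new: +{c}
  S→B: FOLLOW(B) ⊇ FOLLOW(S) ⊇ {$}; new: +{$}
  S→d C: FOLLOW(C) ⊇ FOLLOW(S) ⊇ {$}; new: +{$}
  S: {$}  A: {b}  B: {$,c}  C: {$}
pass 2:
  B→A b S: FOLLOW(S) ⊇ FOLLOW(B) ⊇ {$,c}; new: +{c}
  S→d C: FOLLOW(C) ⊇ FOLLOW(S) ⊇ {$,c}; new: +{c}
  S: {$,c}  A: {b}  B: {$,c}  C: {$,c}
pass 3: — fixpoint
  S: {$,c}  A: {b}  B: {$,c}  C: {$,c}

FOLLOW(A) = ["b"]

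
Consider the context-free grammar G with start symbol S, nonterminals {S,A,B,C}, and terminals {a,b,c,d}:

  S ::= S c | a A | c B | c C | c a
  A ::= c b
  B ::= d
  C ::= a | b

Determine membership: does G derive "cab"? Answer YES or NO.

CNF form of G:
  S -> S T0 | T0 B | T0 C | T0 T2 | T2 A
  A -> T0 T1
  B -> d
  C -> a | b
  T0 -> c
  T1 -> b
  T2 -> a

CYK table (by increasing span):
  [0..0]={T0}  "c"  orig:{}
  [1..1]={C,T2}  "a"  orig:{C}
  [2..2]={C,T1}  "b"  orig:{C}
  [0..1]={S}  "ca"
  [1..2]=∅  "ab"
  [0..2]=∅  "cab"

S ∉ T[0,2] ⇒ NO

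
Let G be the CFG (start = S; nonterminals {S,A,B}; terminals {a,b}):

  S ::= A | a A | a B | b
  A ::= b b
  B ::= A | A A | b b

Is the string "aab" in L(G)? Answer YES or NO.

Convert to CNF:
  S -> T0 T0 | T1 A | T1 B | b
  A -> T0 T0
  B -> A A | T0 T0
  T0 -> b
  T1 -> a

Fill CYK table bottom-up:
  T[0,0] 'a' = {T1}  orig:{}
  T[1,1] 'a' = {T1}  orig:{}
  T[2,2] 'b' = {S,T0}  orig:{S}
  T[0,1] 'aa' = ∅
  T[1,2] 'ab' = ∅
  T[0,2] 'aab' = ∅

S ∉ T[0,2] ⇒ NO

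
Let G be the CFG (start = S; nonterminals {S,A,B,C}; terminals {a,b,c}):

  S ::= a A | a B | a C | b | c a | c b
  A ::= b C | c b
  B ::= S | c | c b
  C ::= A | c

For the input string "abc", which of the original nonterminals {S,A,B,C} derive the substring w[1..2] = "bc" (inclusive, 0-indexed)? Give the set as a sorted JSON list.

CNF form of G:
  S -> T1 T0 | T1 T2 | T2 A | T2 B | T2 C | b
  A -> T0 C | T1 T0
  B -> T1 T0 | T1 T2 | T2 A | T2 B | T2 C | b | c
  C -> T0 C | T1 T0 | c
  T0 -> b
  T1 -> c
  T2 -> a

Fill CYK table bottom-up — only the sub-triangle for w[1..2]:
  cell(1,1) b: {B,S,T0}  orig:{B,S}
  cell(2,2) c: {B,C,T1}  orig:{B,C}
  cell(1,2) bc: {A,C}

Original NTs in T[1,2] deriving "bc": ["A", "C"]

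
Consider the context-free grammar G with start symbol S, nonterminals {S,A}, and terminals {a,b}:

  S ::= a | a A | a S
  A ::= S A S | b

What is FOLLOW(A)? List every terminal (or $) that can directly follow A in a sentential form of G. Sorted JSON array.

Compute FIRST by fixpoint:
pass 1:
  A via A→b: +{b}
  S via S→a: +{a}
  FIRST[S]={a}  FIRST[A]={b}
pass 2:
  A via A→S A S: +{a}
  FIRST[S]={a}  FIRST[A]={a,b}
pass 3: (no change)
  FIRST[S]={a}  FIRST[A]={a,b}

FOLLOW iteration:
FOLLOW(S) := {$}
iter 1:
  A→S A S: FOLLOW(S) ⊇ FIRST(A) = {a,b}; new: +{a,b}
  A→S A S: FOLLOW(A) ⊇ FIRST(S) = {a}; new: +{a}
  S→a A: FOLLOW(A) ⊇ FOLLOW(S) ⊇ {$,a,b}; new: +{$,b}
  FOLLOW[S]={$,a,b}  FOLLOW[A]={$,a,b}
iter 2: done
  FOLLOW[S]={$,a,b}  FOLLOW[A]={$,a,b}

FOLLOW(A) = ["$", "a", "b"]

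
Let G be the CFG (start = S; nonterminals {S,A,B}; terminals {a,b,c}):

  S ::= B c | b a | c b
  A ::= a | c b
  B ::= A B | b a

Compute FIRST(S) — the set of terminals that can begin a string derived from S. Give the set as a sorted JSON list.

FIRST iteration:
round 1:
  A via A→a: +{a}
  A via A→c b: +{c}
  B via B→A B: +{a,c}
  B via B→b a: +{b}
  S via S→B c: +{a,b,c}
  FIRST(S)={a,b,c}  FIRST(A)={a,c}  FIRST(B)={a,b,c}
round 2: (no change)
  FIRST(S)={a,b,c}  FIRST(A)={a,c}  FIRST(B)={a,b,c}

FIRST(S) = ["a", "b", "c"]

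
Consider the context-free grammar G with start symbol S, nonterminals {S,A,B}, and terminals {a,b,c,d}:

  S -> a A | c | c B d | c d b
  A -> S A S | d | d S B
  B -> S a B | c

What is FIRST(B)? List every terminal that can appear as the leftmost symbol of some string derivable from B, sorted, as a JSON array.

Compute FIRST by fixpoint:
iter 1:
  A via A→d: +{d}
  B via B→c: +{c}
  S via S→a A: +{a}
  S via S→c: +{c}
  FIRST[S]={a,c}  FIRST[A]={d}  FIRST[B]={c}
iter 2:
  A via A→S A S: +{a,c}
  B via B→S a B: +{a}
  FIRST[S]={a,c}  FIRST[A]={a,c,d}  FIRST[B]={a,c}
iter 3: (stable)
  FIRST[S]={a,c}  FIRST[A]={a,c,d}  FIRST[B]={a,c}

FIRST(B) = ["a", "c"]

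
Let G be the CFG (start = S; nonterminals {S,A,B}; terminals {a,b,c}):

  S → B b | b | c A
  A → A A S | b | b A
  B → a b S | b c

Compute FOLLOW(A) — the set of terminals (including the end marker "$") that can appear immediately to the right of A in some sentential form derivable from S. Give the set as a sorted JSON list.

Compute FIRST by fixpoint:
pass 1:
  A via A→b: +{b}
  B via B→a b S: +{a}
  B via B→b c: +{b}
  S via S→B b: +{a,b}
  S via S→c A: +{c}
  S: {a,b,c}  A: {b}  B: {a,b}
pass 2: (no change)
  S: {a,b,c}  A: {b}  B: {a,b}

Compute FOLLOW by fixpoint:
seed FOLLOW(S) with $
iter 1:
  A→A A S: FOLLOW(A) ⊇ FIRST(A) = {b}; new: +{b}
  A→A A S: FOLLOW(A) ⊇ FIRST(S) = {a,b,c}; new: +{a,c}
  A→A A S: FOLLOW(S) ⊇ FOLLOW(A) ⊇ {a,b,c}; new: +{a,b,c}
  S→B b: FOLLOW(B) ⊇ FIRST(b) = {b}; new: +{b}
  S→c A: FOLLOW(A) ⊇ FOLLOW(S) ⊇ {$,a,b,c}; new: +{$}
  FOLLOW[S]={$,a,b,c}  FOLLOW[A]={$,a,b,c}  FOLLOW[B]={b}
iter 2: (stable)
  FOLLOW[S]={$,a,b,c}  FOLLOW[A]={$,a,b,c}  FOLLOW[B]={b}

FOLLOW(A) = ["$", "a", "b", "c"]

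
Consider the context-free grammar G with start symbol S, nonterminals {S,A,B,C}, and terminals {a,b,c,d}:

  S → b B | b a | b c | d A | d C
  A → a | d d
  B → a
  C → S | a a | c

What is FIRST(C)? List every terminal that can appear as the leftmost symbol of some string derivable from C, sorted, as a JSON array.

FIRST sets, iterate to fixpoint:
[1]
  A via A→a: +{a}
  A via A→d d: +{d}
  B via B→a: +{a}
  C via C→a a: +{a}
  C via C→c: +{c}
  S via S→b B: +{b}
  S via S→d A: +{d}
  FIRST[S]={b,d}  FIRST[A]={a,d}  FIRST[B]={a}  FIRST[C]={a,c}
[2]
  C via C→S: +{b,d}
  FIRST[S]={b,d}  FIRST[A]={a,d}  FIRST[B]={a}  FIRST[C]={a,b,c,d}
[3] (stable)
  FIRST[S]={b,d}  FIRST[A]={a,d}  FIRST[B]={a}  FIRST[C]={a,b,c,d}

FIRST(C) = ["a", "b", "c", "d"]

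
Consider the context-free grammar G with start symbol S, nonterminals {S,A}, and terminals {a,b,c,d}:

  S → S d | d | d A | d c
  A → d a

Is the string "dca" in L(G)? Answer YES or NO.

Convert to CNF:
  S -> S T0 | T0 A | T0 T2 | d
  A -> T0 T1
  T0 -> d
  T1 -> a
  T2 -> c

Fill CYK table bottom-up:
  [0..0]={S,T0}  "d"  orig:{S}
  [1..1]={T2}  "c"  orig:{}
  [2..2]={T1}  "a"  orig:{}
  [0..1]={S}  "dc"
  [1..2]=∅  "ca"
  [0..2]=∅  "dca"

S ∉ T[0,2] ⇒ NO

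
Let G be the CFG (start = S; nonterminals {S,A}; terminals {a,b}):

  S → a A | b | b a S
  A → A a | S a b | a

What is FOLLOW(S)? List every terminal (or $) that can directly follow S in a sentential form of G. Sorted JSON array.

Compute FIRST by fixpoint:
round 1:
  A via A→a: +{a}
  S via S→a A: +{a}
  S via S→b: +{b}
  S: {a,b}  A: {a}
round 2:
  A via A→S a b: +{b}
  S: {a,b}  A: {a,b}
round 3: done
  S: {a,b}  A: {a,b}

Compute FOLLOW by fixpoint:
seed FOLLOW(S) with $
iter 1:
  A→A a: FOLLOW(A) ⊇ FIRST(a) = {a}; new: +{a}
  A→S a b: FOLLOW(S) ⊇ FIRST(a) = {a}; new: +{a}
  S→a A: FOLLOW(A) ⊇ FOLLOW(S) ⊇ {$,a}; new: +{$}
  FOLLOW(S)={$,a}  FOLLOW(A)={$,a}
iter 2: (no change)
  FOLLOW(S)={$,a}  FOLLOW(A)={$,a}

FOLLOW(S) = ["$", "a"]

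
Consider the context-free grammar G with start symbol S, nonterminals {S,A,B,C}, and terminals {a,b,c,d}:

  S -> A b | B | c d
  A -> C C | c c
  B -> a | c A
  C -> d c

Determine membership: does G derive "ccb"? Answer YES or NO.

Convert to CNF:
  S -> A T2 | T0 A | T0 T1 | a
  A -> C C | T0 T0
  B -> T0 A | a
  C -> T1 T0
  T0 -> c
  T1 -> d
  T2 -> b

CYK fill:
  cell(0,0) c: {T0}  orig:{}
  cell(1,1) c: {T0}  orig:{}
  cell(2,2) b: {T2}  orig:{}
  cell(0,1) cc: {A}
  cell(1,2) cb: ∅
  cell(0,2) ccb: {S}

S ∈ T[0,2] ⇒ YES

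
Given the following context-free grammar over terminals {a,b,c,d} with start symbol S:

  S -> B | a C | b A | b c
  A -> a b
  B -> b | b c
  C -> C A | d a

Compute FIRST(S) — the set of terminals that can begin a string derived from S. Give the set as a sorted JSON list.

Compute FIRST by fixpoint:
round 1:
  A via A→a b: +{a}
  B via B→b: +{b}
  C via C→d a: +{d}
  S via S→B: +{b}
  S via S→a C: +{a}
  FIRST(S)={a,b}  FIRST(A)={a}  FIRST(B)={b}  FIRST(C)={d}
round 2: (stable)
  FIRST(S)={a,b}  FIRST(A)={a}  FIRST(B)={b}  FIRST(C)={d}

FIRST(S) = ["a", "b"]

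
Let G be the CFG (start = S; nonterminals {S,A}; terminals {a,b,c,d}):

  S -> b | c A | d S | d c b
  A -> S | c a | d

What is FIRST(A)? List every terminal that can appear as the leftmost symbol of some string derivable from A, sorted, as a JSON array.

FIRST iteration:
round 1:
  A via A→c a: +{c}
  A via A→d: +{d}
  S via S→b: +{b}
  S via S→c A: +{c}
  S via S→d S: +{d}
  FIRST(S)={b,c,d}  FIRST(A)={c,d}
round 2:
  A via A→S: +{b}
  FIRST(S)={b,c,d}  FIRST(A)={b,c,d}
round 3: done
  FIRST(S)={b,c,d}  FIRST(A)={b,c,d}

FIRST(A) = ["b", "c", "d"]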